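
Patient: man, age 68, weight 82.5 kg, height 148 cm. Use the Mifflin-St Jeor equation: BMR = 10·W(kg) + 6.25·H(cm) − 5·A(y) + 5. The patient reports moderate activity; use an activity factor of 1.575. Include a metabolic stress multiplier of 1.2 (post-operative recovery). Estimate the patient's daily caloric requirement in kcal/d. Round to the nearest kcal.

Mifflin-St Jeor (male): BMR = 10(82.5) + 6.25(148) − 5(68) + 5 = 825 + 925 − 340 + 5 = 1415 kcal/day.
TEE = BMR × activity factor = 1415 × 1.575 = 2228.625 kcal/day.
Apply stress factor: 2228.625 × 1.2 = 2674.35 kcal/day.

2674 kcal/d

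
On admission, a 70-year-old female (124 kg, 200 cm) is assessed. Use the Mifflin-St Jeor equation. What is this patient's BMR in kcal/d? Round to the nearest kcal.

1979 kcal/d

Mifflin-St Jeor (female): BMR = 10(124) + 6.25(200) − 5(70) − 161 = 1240 + 1250 − 350 − 161 = 1979 kcal/day.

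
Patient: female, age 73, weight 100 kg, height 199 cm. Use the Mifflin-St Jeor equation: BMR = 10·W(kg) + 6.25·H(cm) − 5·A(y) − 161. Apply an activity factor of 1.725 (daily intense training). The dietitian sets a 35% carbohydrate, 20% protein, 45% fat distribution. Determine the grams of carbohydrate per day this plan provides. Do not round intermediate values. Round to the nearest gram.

Mifflin-St Jeor (female): BMR = 10(100) + 6.25(199) − 5(73) − 161 = 1000 + 1243.75 − 365 − 161 = 1717.75 kcal/day.
TEE = 1717.75 × 1.725 = 2963.1188 kcal/day.
Carbohydrate energy = 35% × 2963.1188 = 1037.0916 kcal.
Carbohydrate = 1037.0916 ÷ 4 kcal/g = 259.2729 g.

259 g/day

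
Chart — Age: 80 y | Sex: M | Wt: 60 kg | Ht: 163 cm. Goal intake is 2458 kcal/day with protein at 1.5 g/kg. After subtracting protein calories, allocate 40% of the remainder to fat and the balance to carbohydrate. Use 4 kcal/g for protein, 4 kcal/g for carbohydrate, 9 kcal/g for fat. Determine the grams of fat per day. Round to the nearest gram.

Protein = 1.5 × 60 = 90 g → 90 × 4 = 360 kcal.
Non-protein calories = 2458 − 360 = 2098 kcal.
Fat: 40% × 2098 = 839.2 kcal; carbohydrate: 1258.8 kcal.
Fat: 839.2 kcal ÷ 9 kcal/g = 93.2444 g.

93 g/day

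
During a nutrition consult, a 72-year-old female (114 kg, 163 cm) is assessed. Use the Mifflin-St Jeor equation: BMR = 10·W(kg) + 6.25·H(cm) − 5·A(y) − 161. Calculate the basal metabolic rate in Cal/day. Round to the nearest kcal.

1638 Cal/day

Mifflin-St Jeor (female): BMR = 10(114) + 6.25(163) − 5(72) − 161 = 1140 + 1018.75 − 360 − 161 = 1637.75 kcal/day.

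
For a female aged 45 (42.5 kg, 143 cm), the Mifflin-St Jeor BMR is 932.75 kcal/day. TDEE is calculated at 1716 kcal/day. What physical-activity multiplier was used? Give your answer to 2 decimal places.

Activity factor = TEE ÷ BMR = 1716 ÷ 932.75 = 1.84.

1.84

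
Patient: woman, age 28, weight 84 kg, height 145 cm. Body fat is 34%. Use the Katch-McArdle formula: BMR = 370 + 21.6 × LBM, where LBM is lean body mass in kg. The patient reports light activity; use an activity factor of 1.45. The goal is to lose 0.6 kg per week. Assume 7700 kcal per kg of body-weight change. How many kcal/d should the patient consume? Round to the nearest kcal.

LBM = 84 × (1 − 0.34) = 55.44 kg. Katch-McArdle: BMR = 370 + 21.6 × 55.44 = 1567.504 kcal/day.
TEE = 1567.504 × 1.45 = 2272.8808 kcal/day.
Required daily deficit = 0.6 × 7700 ÷ 7 = 660 kcal/day.
Target intake = 2272.8808 − 660 = 1612.8808 kcal/day.

1613 kcal/d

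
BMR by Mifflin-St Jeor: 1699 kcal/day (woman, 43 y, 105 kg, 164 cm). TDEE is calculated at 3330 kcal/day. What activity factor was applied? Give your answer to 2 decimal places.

Activity factor = TEE ÷ BMR = 3330 ÷ 1699 = 1.96.

1.96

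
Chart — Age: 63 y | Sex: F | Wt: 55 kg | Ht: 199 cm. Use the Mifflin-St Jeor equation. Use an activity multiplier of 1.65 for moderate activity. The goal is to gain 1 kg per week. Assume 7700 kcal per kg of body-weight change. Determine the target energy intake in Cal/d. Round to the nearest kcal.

Mifflin-St Jeor (female): BMR = 10(55) + 6.25(199) − 5(63) − 161 = 550 + 1243.75 − 315 − 161 = 1317.75 kcal/day.
TEE = 1317.75 × 1.65 = 2174.2875 kcal/day.
Required daily surplus = 1 × 7700 ÷ 7 = 1100 kcal/day.
Target intake = 2174.2875 + 1100 = 3274.2875 kcal/day.

3274 Cal/d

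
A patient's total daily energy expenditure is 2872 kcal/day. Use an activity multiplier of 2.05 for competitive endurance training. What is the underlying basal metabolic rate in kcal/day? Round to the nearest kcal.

BMR = TEE ÷ activity factor = 2872 ÷ 2.05 = 1400.9756 kcal/day.

1401 kcal/day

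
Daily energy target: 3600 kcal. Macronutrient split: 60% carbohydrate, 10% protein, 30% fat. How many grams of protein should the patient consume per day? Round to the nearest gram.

Protein energy = 10% × 3600 = 360 kcal.
At 4 kcal/g: 360 ÷ 4 = 90 g.

90 g/day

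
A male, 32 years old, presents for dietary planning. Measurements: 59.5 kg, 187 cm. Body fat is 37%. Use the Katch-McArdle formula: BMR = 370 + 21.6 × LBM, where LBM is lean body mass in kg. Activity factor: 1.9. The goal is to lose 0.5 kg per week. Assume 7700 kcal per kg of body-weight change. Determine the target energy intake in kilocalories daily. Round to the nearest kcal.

1691 kilocalories daily

LBM = 59.5 × (1 − 0.37) = 37.485 kg. Katch-McArdle: BMR = 370 + 21.6 × 37.485 = 1179.676 kcal/day.
TEE = 1179.676 × 1.9 = 2241.3844 kcal/day.
Required daily deficit = 0.5 × 7700 ÷ 7 = 550 kcal/day.
Target intake = 2241.3844 − 550 = 1691.3844 kcal/day.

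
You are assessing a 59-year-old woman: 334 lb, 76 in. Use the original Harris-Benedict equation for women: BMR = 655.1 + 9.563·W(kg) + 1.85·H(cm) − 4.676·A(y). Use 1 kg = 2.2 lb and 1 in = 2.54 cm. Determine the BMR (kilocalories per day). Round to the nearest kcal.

2188 kilocalories per day

Convert to metric: weight = 334 ÷ 2.2 = 151.8182 kg; height = 76 × 2.54 = 193.04 cm.
Harris-Benedict: BMR = 655.1 + 9.563(151.8182) + 1.85(193.04) − 4.676(59) = 2188.1773 kcal/day.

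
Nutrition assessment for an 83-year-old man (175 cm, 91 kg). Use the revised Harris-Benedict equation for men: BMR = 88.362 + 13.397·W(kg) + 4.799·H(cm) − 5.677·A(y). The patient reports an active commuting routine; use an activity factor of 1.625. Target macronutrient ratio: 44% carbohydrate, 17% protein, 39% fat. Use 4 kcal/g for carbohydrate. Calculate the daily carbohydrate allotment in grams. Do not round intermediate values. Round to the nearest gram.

Harris-Benedict: BMR = 88.362 + 13.397(91) + 4.799(175) − 5.677(83) = 1676.123 kcal/day.
TEE = 1676.123 × 1.625 = 2723.6999 kcal/day.
Carbohydrate energy = 44% × 2723.6999 = 1198.4279 kcal.
Carbohydrate = 1198.4279 ÷ 4 kcal/g = 299.607 g.

300 g/day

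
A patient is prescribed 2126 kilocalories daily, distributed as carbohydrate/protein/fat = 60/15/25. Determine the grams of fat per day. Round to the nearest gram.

59 g/day

Fat energy = 25% × 2126 = 531.5 kcal.
At 9 kcal/g: 531.5 ÷ 9 = 59.0556 g.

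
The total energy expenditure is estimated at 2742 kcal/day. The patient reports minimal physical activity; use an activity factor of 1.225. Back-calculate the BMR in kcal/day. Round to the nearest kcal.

BMR = TEE ÷ activity factor = 2742 ÷ 1.225 = 2238.3673 kcal/day.

2238 kcal/day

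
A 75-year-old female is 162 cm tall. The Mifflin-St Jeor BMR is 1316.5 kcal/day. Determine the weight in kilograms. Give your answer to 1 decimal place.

84.0 kg

1316.5 = 10·W + 6.25(162) − 5(75) − 161
10·W = 1316.5 − 476.5 = 840, so W = 84 kg.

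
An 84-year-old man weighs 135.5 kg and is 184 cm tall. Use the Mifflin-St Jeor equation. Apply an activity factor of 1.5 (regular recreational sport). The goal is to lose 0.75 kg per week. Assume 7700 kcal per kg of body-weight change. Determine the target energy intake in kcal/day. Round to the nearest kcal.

Mifflin-St Jeor (male): BMR = 10(135.5) + 6.25(184) − 5(84) + 5 = 1355 + 1150 − 420 + 5 = 2090 kcal/day.
TEE = 2090 × 1.5 = 3135 kcal/day.
Required daily deficit = 0.75 × 7700 ÷ 7 = 825 kcal/day.
Target intake = 3135 − 825 = 2310 kcal/day.

2310 kcal/day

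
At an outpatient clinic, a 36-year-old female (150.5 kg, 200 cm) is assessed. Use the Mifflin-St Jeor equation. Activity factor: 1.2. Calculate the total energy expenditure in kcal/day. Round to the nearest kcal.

2897 kcal/day

Mifflin-St Jeor (female): BMR = 10(150.5) + 6.25(200) − 5(36) − 161 = 1505 + 1250 − 180 − 161 = 2414 kcal/day.
TEE = BMR × activity factor = 2414 × 1.2 = 2896.8 kcal/day.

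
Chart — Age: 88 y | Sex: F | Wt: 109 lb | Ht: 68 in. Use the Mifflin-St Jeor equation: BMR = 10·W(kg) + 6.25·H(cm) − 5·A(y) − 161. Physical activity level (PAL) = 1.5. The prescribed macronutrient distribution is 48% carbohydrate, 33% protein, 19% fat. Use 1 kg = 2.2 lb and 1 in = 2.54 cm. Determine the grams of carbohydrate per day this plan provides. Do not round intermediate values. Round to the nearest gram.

175 g/day

Convert to metric: weight = 109 ÷ 2.2 = 49.5455 kg; height = 68 × 2.54 = 172.72 cm.
Mifflin-St Jeor (female): BMR = 10(49.5455) + 6.25(172.72) − 5(88) − 161 = 495.4545 + 1079.5 − 440 − 161 = 973.9545 kcal/day.
TEE = 973.9545 × 1.5 = 1460.9318 kcal/day.
Carbohydrate energy = 48% × 1460.9318 = 701.2473 kcal.
Carbohydrate = 701.2473 ÷ 4 kcal/g = 175.3118 g.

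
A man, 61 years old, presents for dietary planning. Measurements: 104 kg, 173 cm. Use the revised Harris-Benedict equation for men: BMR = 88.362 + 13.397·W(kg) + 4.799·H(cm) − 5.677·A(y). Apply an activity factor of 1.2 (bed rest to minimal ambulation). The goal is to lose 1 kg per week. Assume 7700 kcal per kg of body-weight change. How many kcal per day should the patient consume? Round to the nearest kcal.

Harris-Benedict: BMR = 88.362 + 13.397(104) + 4.799(173) − 5.677(61) = 1965.58 kcal/day.
TEE = 1965.58 × 1.2 = 2358.696 kcal/day.
Required daily deficit = 1 × 7700 ÷ 7 = 1100 kcal/day.
Target intake = 2358.696 − 1100 = 1258.696 kcal/day.

1259 kcal per day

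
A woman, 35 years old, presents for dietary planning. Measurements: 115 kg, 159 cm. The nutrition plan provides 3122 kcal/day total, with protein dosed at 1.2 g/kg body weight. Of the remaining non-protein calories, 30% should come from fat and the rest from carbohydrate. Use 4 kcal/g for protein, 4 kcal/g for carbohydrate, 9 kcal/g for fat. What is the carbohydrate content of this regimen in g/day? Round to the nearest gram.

Protein = 1.2 × 115 = 138 g → 138 × 4 = 552 kcal.
Non-protein calories = 3122 − 552 = 2570 kcal.
Fat: 30% × 2570 = 771 kcal; carbohydrate: 1799 kcal.
Carbohydrate: 1799 kcal ÷ 4 kcal/g = 449.75 g.

450 g/day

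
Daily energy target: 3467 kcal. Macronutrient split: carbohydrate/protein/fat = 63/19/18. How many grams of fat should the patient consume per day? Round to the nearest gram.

69 g/day

Fat energy = 18% × 3467 = 624.06 kcal.
At 9 kcal/g: 624.06 ÷ 9 = 69.34 g.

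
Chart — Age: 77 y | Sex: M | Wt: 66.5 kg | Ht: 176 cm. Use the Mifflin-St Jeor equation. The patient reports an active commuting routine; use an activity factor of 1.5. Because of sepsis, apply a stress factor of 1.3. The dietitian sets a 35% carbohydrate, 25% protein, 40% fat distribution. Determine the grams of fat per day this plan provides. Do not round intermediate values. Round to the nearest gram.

Mifflin-St Jeor (male): BMR = 10(66.5) + 6.25(176) − 5(77) + 5 = 665 + 1100 − 385 + 5 = 1385 kcal/day.
TEE = 1385 × 1.5 = 2077.5 kcal/day.
With stress factor 1.3: 2077.5 × 1.3 = 2700.75 kcal/day.
Fat energy = 40% × 2700.75 = 1080.3 kcal.
Fat = 1080.3 ÷ 9 kcal/g = 120.0333 g.

120 g/day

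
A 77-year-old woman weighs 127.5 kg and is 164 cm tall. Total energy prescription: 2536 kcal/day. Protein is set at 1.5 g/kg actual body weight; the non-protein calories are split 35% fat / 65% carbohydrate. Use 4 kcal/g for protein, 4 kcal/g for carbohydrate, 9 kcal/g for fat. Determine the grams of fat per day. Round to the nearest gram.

Protein = 1.5 × 127.5 = 191.25 g → 191.25 × 4 = 765 kcal.
Non-protein calories = 2536 − 765 = 1771 kcal.
Fat: 35% × 1771 = 619.85 kcal; carbohydrate: 1151.15 kcal.
Fat: 619.85 kcal ÷ 9 kcal/g = 68.8722 g.

69 g/day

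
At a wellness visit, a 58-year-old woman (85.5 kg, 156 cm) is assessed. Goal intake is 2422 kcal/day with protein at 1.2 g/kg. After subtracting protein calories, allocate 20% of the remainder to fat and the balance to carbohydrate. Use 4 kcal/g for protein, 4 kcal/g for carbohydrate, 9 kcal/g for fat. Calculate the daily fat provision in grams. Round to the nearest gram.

45 g/day

Protein = 1.2 × 85.5 = 102.6 g → 102.6 × 4 = 410.4 kcal.
Non-protein calories = 2422 − 410.4 = 2011.6 kcal.
Fat: 20% × 2011.6 = 402.32 kcal; carbohydrate: 1609.28 kcal.
Fat: 402.32 kcal ÷ 9 kcal/g = 44.7022 g.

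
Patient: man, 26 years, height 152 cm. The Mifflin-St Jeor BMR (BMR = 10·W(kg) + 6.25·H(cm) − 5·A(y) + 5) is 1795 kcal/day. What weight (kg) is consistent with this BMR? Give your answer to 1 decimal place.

97.0 kg

1795 = 10·W + 6.25(152) − 5(26) + 5
10·W = 1795 − 825 = 970, so W = 97 kg.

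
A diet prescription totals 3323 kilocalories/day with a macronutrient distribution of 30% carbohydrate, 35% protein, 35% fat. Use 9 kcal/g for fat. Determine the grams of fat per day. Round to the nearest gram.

129 g/day

Fat energy = 35% × 3323 = 1163.05 kcal.
At 9 kcal/g: 1163.05 ÷ 9 = 129.2278 g.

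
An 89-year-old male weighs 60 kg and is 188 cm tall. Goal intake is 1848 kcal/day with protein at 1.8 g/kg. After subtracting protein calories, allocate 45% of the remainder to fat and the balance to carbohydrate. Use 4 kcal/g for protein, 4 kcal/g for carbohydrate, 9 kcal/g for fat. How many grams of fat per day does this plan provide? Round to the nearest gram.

71 g/day

Protein = 1.8 × 60 = 108 g → 108 × 4 = 432 kcal.
Non-protein calories = 1848 − 432 = 1416 kcal.
Fat: 45% × 1416 = 637.2 kcal; carbohydrate: 778.8 kcal.
Fat: 637.2 kcal ÷ 9 kcal/g = 70.8 g.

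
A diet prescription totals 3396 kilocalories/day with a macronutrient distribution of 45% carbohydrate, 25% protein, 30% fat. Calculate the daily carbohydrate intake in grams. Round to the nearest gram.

Carbohydrate energy = 45% × 3396 = 1528.2 kcal.
At 4 kcal/g: 1528.2 ÷ 4 = 382.05 g.

382 g/day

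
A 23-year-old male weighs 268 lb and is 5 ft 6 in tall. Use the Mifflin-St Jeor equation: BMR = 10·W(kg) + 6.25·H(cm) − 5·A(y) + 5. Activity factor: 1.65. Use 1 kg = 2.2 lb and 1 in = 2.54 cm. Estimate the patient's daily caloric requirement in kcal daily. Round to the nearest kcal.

3557 kcal daily

Convert to metric: weight = 268 ÷ 2.2 = 121.8182 kg; height = (5×12 + 6) × 2.54 = 66 × 2.54 = 167.64 cm.
Mifflin-St Jeor (male): BMR = 10(121.8182) + 6.25(167.64) − 5(23) + 5 = 1218.1818 + 1047.75 − 115 + 5 = 2155.9318 kcal/day.
TEE = BMR × activity factor = 2155.9318 × 1.65 = 3557.2875 kcal/day.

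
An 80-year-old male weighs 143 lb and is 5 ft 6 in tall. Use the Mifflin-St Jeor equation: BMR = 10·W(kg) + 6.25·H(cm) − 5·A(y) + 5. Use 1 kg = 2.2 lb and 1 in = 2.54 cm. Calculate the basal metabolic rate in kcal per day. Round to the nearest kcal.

Convert to metric: weight = 143 ÷ 2.2 = 65 kg; height = (5×12 + 6) × 2.54 = 66 × 2.54 = 167.64 cm.
Mifflin-St Jeor (male): BMR = 10(65) + 6.25(167.64) − 5(80) + 5 = 650 + 1047.75 − 400 + 5 = 1302.75 kcal/day.

1303 kcal per day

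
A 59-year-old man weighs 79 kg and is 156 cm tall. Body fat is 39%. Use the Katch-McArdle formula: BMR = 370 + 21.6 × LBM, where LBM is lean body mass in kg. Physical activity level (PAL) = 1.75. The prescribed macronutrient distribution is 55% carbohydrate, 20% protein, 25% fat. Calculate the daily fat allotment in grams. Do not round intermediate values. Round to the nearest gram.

69 g/day

LBM = 79 × (1 − 0.39) = 48.19 kg. Katch-McArdle: BMR = 370 + 21.6 × 48.19 = 1410.904 kcal/day.
TEE = 1410.904 × 1.75 = 2469.082 kcal/day.
Fat energy = 25% × 2469.082 = 617.2705 kcal.
Fat = 617.2705 ÷ 9 kcal/g = 68.5856 g.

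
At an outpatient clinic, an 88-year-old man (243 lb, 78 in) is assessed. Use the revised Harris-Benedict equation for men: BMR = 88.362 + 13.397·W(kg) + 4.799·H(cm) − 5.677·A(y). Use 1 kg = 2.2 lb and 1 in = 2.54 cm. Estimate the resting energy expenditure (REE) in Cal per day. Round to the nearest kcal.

Convert to metric: weight = 243 ÷ 2.2 = 110.4545 kg; height = 78 × 2.54 = 198.12 cm.
Harris-Benedict: BMR = 88.362 + 13.397(110.4545) + 4.799(198.12) − 5.677(88) = 2019.3234 kcal/day.

2019 Cal per day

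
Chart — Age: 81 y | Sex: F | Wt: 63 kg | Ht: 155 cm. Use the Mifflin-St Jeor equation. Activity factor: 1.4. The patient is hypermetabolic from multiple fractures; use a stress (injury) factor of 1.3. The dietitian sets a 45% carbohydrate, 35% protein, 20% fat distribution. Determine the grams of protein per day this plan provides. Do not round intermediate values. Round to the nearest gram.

164 g/day

Mifflin-St Jeor (female): BMR = 10(63) + 6.25(155) − 5(81) − 161 = 630 + 968.75 − 405 − 161 = 1032.75 kcal/day.
TEE = 1032.75 × 1.4 = 1445.85 kcal/day.
With stress factor 1.3: 1445.85 × 1.3 = 1879.605 kcal/day.
Protein energy = 35% × 1879.605 = 657.8618 kcal.
Protein = 657.8618 ÷ 4 kcal/g = 164.4654 g.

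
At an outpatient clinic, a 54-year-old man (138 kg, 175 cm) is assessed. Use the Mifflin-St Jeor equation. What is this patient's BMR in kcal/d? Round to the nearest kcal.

2209 kcal/d

Mifflin-St Jeor (male): BMR = 10(138) + 6.25(175) − 5(54) + 5 = 1380 + 1093.75 − 270 + 5 = 2208.75 kcal/day.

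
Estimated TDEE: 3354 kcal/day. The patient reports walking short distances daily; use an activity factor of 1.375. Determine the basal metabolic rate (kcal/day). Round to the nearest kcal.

BMR = TEE ÷ activity factor = 3354 ÷ 1.375 = 2439.2727 kcal/day.

2439 kcal/day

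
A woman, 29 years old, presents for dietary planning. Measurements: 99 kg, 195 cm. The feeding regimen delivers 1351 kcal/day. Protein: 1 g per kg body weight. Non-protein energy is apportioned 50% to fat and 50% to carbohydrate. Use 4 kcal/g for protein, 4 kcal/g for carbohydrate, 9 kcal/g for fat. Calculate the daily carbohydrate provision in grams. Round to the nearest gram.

119 g/day

Protein = 1 × 99 = 99 g → 99 × 4 = 396 kcal.
Non-protein calories = 1351 − 396 = 955 kcal.
Fat: 50% × 955 = 477.5 kcal; carbohydrate: 477.5 kcal.
Carbohydrate: 477.5 kcal ÷ 4 kcal/g = 119.375 g.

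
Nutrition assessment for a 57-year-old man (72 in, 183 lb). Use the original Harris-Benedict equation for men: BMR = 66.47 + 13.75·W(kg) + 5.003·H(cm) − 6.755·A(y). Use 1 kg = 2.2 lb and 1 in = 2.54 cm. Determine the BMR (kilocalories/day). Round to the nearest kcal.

Convert to metric: weight = 183 ÷ 2.2 = 83.1818 kg; height = 72 × 2.54 = 182.88 cm.
Harris-Benedict: BMR = 66.47 + 13.75(83.1818) + 5.003(182.88) − 6.755(57) = 1740.1336 kcal/day.

1740 kilocalories/day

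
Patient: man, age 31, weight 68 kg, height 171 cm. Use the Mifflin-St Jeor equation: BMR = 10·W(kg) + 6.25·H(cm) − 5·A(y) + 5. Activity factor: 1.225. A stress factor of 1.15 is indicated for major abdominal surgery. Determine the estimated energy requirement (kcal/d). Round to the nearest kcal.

Mifflin-St Jeor (male): BMR = 10(68) + 6.25(171) − 5(31) + 5 = 680 + 1068.75 − 155 + 5 = 1598.75 kcal/day.
TEE = BMR × activity factor = 1598.75 × 1.225 = 1958.4688 kcal/day.
Apply stress factor: 1958.4688 × 1.15 = 2252.2391 kcal/day.

2252 kcal/d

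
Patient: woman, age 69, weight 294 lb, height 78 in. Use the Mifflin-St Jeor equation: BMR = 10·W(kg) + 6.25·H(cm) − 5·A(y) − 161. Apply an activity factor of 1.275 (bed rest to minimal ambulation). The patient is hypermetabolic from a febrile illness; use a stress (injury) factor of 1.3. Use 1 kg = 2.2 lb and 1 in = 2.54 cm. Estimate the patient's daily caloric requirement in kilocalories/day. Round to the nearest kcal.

Convert to metric: weight = 294 ÷ 2.2 = 133.6364 kg; height = 78 × 2.54 = 198.12 cm.
Mifflin-St Jeor (female): BMR = 10(133.6364) + 6.25(198.12) − 5(69) − 161 = 1336.3636 + 1238.25 − 345 − 161 = 2068.6136 kcal/day.
TEE = BMR × activity factor = 2068.6136 × 1.275 = 2637.4824 kcal/day.
Apply stress factor: 2637.4824 × 1.3 = 3428.7271 kcal/day.

3429 kilocalories/day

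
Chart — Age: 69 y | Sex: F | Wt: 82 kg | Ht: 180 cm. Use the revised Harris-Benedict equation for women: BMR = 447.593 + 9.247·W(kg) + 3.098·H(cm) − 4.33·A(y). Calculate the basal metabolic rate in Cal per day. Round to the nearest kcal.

Harris-Benedict: BMR = 447.593 + 9.247(82) + 3.098(180) − 4.33(69) = 1464.717 kcal/day.

1465 Cal per day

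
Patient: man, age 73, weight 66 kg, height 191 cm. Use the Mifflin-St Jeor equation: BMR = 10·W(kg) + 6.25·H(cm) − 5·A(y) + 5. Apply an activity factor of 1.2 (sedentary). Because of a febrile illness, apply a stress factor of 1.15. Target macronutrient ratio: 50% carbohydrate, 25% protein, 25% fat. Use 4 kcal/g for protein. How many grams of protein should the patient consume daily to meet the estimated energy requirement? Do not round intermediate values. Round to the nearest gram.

Mifflin-St Jeor (male): BMR = 10(66) + 6.25(191) − 5(73) + 5 = 660 + 1193.75 − 365 + 5 = 1493.75 kcal/day.
TEE = 1493.75 × 1.2 = 1792.5 kcal/day.
With stress factor 1.15: 1792.5 × 1.15 = 2061.375 kcal/day.
Protein energy = 25% × 2061.375 = 515.3438 kcal.
Protein = 515.3438 ÷ 4 kcal/g = 128.8359 g.

129 g/day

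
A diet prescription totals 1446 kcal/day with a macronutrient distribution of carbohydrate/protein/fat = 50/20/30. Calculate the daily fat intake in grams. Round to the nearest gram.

Fat energy = 30% × 1446 = 433.8 kcal.
At 9 kcal/g: 433.8 ÷ 9 = 48.2 g.

48 g/day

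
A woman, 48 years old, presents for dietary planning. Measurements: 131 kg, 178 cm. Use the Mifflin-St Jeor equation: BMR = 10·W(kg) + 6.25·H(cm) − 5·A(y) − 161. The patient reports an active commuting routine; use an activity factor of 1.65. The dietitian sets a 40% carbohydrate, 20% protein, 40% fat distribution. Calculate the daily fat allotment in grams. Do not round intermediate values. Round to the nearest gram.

Mifflin-St Jeor (female): BMR = 10(131) + 6.25(178) − 5(48) − 161 = 1310 + 1112.5 − 240 − 161 = 2021.5 kcal/day.
TEE = 2021.5 × 1.65 = 3335.475 kcal/day.
Fat energy = 40% × 3335.475 = 1334.19 kcal.
Fat = 1334.19 ÷ 9 kcal/g = 148.2433 g.

148 g/day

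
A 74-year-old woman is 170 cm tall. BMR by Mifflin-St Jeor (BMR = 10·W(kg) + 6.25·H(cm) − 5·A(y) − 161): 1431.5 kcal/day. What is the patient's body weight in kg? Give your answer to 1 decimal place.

90.0 kg

1431.5 = 10·W + 6.25(170) − 5(74) − 161
10·W = 1431.5 − 531.5 = 900, so W = 90 kg.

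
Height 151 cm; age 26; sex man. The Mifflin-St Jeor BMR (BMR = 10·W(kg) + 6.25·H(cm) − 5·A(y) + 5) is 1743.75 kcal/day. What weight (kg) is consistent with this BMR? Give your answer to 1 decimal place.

1743.75 = 10·W + 6.25(151) − 5(26) + 5
10·W = 1743.75 − 818.75 = 925, so W = 92.5 kg.

92.5 kg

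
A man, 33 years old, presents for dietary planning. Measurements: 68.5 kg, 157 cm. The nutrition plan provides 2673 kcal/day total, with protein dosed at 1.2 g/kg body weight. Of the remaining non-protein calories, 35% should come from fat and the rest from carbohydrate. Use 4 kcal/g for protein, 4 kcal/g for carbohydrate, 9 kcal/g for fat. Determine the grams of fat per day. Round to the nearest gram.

91 g/day

Protein = 1.2 × 68.5 = 82.2 g → 82.2 × 4 = 328.8 kcal.
Non-protein calories = 2673 − 328.8 = 2344.2 kcal.
Fat: 35% × 2344.2 = 820.47 kcal; carbohydrate: 1523.73 kcal.
Fat: 820.47 kcal ÷ 9 kcal/g = 91.1633 g.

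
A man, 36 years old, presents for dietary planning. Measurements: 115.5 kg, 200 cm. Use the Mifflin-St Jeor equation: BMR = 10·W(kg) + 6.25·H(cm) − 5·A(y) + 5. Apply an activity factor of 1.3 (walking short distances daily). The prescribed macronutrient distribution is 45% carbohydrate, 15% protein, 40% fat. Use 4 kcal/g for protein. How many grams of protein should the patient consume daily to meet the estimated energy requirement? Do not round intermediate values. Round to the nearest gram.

109 g/day

Mifflin-St Jeor (male): BMR = 10(115.5) + 6.25(200) − 5(36) + 5 = 1155 + 1250 − 180 + 5 = 2230 kcal/day.
TEE = 2230 × 1.3 = 2899 kcal/day.
Protein energy = 15% × 2899 = 434.85 kcal.
Protein = 434.85 ÷ 4 kcal/g = 108.7125 g.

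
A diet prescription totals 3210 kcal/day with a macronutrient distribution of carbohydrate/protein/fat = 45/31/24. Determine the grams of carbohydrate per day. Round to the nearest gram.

361 g/day

Carbohydrate energy = 45% × 3210 = 1444.5 kcal.
At 4 kcal/g: 1444.5 ÷ 4 = 361.125 g.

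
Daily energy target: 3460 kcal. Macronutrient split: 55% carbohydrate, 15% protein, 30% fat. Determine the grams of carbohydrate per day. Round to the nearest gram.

Carbohydrate energy = 55% × 3460 = 1903 kcal.
At 4 kcal/g: 1903 ÷ 4 = 475.75 g.

476 g/day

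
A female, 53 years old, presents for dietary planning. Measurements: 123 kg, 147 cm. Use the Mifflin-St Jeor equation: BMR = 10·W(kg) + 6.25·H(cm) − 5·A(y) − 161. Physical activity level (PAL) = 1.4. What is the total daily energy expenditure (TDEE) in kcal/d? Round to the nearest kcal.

Mifflin-St Jeor (female): BMR = 10(123) + 6.25(147) − 5(53) − 161 = 1230 + 918.75 − 265 − 161 = 1722.75 kcal/day.
TEE = BMR × activity factor = 1722.75 × 1.4 = 2411.85 kcal/day.

2412 kcal/d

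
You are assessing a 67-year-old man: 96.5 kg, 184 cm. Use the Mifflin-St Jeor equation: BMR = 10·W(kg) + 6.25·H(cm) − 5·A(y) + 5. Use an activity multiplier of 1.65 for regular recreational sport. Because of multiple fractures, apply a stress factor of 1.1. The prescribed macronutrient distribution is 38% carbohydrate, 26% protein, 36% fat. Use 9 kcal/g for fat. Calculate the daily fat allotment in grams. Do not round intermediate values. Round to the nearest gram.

130 g/day

Mifflin-St Jeor (male): BMR = 10(96.5) + 6.25(184) − 5(67) + 5 = 965 + 1150 − 335 + 5 = 1785 kcal/day.
TEE = 1785 × 1.65 = 2945.25 kcal/day.
With stress factor 1.1: 2945.25 × 1.1 = 3239.775 kcal/day.
Fat energy = 36% × 3239.775 = 1166.319 kcal.
Fat = 1166.319 ÷ 9 kcal/g = 129.591 g.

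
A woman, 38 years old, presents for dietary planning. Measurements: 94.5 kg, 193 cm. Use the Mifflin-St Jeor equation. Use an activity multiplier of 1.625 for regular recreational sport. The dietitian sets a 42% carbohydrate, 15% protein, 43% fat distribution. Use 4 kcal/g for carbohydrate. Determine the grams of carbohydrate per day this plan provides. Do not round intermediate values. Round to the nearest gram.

307 g/day

Mifflin-St Jeor (female): BMR = 10(94.5) + 6.25(193) − 5(38) − 161 = 945 + 1206.25 − 190 − 161 = 1800.25 kcal/day.
TEE = 1800.25 × 1.625 = 2925.4063 kcal/day.
Carbohydrate energy = 42% × 2925.4063 = 1228.6706 kcal.
Carbohydrate = 1228.6706 ÷ 4 kcal/g = 307.1677 g.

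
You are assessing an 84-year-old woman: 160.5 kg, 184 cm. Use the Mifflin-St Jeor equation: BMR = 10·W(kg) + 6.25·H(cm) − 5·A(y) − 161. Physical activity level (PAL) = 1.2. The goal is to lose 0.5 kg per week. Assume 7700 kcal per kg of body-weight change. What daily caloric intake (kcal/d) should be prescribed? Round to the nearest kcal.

2059 kcal/d

Mifflin-St Jeor (female): BMR = 10(160.5) + 6.25(184) − 5(84) − 161 = 1605 + 1150 − 420 − 161 = 2174 kcal/day.
TEE = 2174 × 1.2 = 2608.8 kcal/day.
Required daily deficit = 0.5 × 7700 ÷ 7 = 550 kcal/day.
Target intake = 2608.8 − 550 = 2058.8 kcal/day.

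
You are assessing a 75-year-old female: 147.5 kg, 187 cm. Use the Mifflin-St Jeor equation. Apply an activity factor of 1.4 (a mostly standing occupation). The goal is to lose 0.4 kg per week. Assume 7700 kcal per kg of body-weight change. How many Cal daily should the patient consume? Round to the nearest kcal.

Mifflin-St Jeor (female): BMR = 10(147.5) + 6.25(187) − 5(75) − 161 = 1475 + 1168.75 − 375 − 161 = 2107.75 kcal/day.
TEE = 2107.75 × 1.4 = 2950.85 kcal/day.
Required daily deficit = 0.4 × 7700 ÷ 7 = 440 kcal/day.
Target intake = 2950.85 − 440 = 2510.85 kcal/day.

2511 Cal daily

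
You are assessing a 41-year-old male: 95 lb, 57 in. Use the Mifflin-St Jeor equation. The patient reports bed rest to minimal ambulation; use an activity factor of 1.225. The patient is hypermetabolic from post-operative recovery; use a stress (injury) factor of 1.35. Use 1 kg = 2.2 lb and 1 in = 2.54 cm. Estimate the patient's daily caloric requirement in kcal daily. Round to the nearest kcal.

Convert to metric: weight = 95 ÷ 2.2 = 43.1818 kg; height = 57 × 2.54 = 144.78 cm.
Mifflin-St Jeor (male): BMR = 10(43.1818) + 6.25(144.78) − 5(41) + 5 = 431.8182 + 904.875 − 205 + 5 = 1136.6932 kcal/day.
TEE = BMR × activity factor = 1136.6932 × 1.225 = 1392.4491 kcal/day.
Apply stress factor: 1392.4491 × 1.35 = 1879.8063 kcal/day.

1880 kcal daily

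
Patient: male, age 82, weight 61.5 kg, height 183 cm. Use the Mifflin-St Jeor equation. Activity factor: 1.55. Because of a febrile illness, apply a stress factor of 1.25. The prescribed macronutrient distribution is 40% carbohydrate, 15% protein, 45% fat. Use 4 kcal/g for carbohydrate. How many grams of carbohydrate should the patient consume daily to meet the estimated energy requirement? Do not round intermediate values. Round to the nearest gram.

262 g/day

Mifflin-St Jeor (male): BMR = 10(61.5) + 6.25(183) − 5(82) + 5 = 615 + 1143.75 − 410 + 5 = 1353.75 kcal/day.
TEE = 1353.75 × 1.55 = 2098.3125 kcal/day.
With stress factor 1.25: 2098.3125 × 1.25 = 2622.8906 kcal/day.
Carbohydrate energy = 40% × 2622.8906 = 1049.1563 kcal.
Carbohydrate = 1049.1563 ÷ 4 kcal/g = 262.2891 g.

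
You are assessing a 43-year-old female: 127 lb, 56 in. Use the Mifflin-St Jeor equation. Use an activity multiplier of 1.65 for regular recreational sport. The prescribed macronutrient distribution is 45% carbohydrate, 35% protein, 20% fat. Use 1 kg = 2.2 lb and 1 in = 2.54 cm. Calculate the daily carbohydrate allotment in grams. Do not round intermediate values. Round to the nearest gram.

202 g/day

Convert to metric: weight = 127 ÷ 2.2 = 57.7273 kg; height = 56 × 2.54 = 142.24 cm.
Mifflin-St Jeor (female): BMR = 10(57.7273) + 6.25(142.24) − 5(43) − 161 = 577.2727 + 889 − 215 − 161 = 1090.2727 kcal/day.
TEE = 1090.2727 × 1.65 = 1798.95 kcal/day.
Carbohydrate energy = 45% × 1798.95 = 809.5275 kcal.
Carbohydrate = 809.5275 ÷ 4 kcal/g = 202.3819 g.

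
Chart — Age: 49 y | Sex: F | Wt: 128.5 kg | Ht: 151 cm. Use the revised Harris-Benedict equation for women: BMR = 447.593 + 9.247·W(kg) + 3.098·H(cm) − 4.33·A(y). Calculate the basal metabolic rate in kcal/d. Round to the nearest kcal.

1891 kcal/d

Harris-Benedict: BMR = 447.593 + 9.247(128.5) + 3.098(151) − 4.33(49) = 1891.4605 kcal/day.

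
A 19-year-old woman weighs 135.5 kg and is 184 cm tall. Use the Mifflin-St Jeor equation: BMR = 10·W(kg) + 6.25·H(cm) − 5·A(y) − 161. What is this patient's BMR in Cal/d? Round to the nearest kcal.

2249 Cal/d

Mifflin-St Jeor (female): BMR = 10(135.5) + 6.25(184) − 5(19) − 161 = 1355 + 1150 − 95 − 161 = 2249 kcal/day.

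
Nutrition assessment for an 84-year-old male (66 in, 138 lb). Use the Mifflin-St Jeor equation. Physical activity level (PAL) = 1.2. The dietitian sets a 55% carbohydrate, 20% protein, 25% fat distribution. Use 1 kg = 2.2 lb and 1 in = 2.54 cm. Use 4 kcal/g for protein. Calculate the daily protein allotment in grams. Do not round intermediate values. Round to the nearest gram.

76 g/day

Convert to metric: weight = 138 ÷ 2.2 = 62.7273 kg; height = 66 × 2.54 = 167.64 cm.
Mifflin-St Jeor (male): BMR = 10(62.7273) + 6.25(167.64) − 5(84) + 5 = 627.2727 + 1047.75 − 420 + 5 = 1260.0227 kcal/day.
TEE = 1260.0227 × 1.2 = 1512.0273 kcal/day.
Protein energy = 20% × 1512.0273 = 302.4055 kcal.
Protein = 302.4055 ÷ 4 kcal/g = 75.6014 g.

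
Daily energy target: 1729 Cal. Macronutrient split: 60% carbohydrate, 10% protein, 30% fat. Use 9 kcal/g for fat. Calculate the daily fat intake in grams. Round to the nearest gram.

Fat energy = 30% × 1729 = 518.7 kcal.
At 9 kcal/g: 518.7 ÷ 9 = 57.6333 g.

58 g/day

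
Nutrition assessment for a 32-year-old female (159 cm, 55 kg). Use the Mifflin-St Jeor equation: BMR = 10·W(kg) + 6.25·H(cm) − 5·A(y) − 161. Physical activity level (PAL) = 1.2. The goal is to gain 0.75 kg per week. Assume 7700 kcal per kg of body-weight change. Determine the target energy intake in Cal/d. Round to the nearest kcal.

2292 Cal/d

Mifflin-St Jeor (female): BMR = 10(55) + 6.25(159) − 5(32) − 161 = 550 + 993.75 − 160 − 161 = 1222.75 kcal/day.
TEE = 1222.75 × 1.2 = 1467.3 kcal/day.
Required daily surplus = 0.75 × 7700 ÷ 7 = 825 kcal/day.
Target intake = 1467.3 + 825 = 2292.3 kcal/day.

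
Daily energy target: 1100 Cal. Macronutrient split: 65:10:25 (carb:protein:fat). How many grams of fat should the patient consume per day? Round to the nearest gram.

Fat energy = 25% × 1100 = 275 kcal.
At 9 kcal/g: 275 ÷ 9 = 30.5556 g.

31 g/day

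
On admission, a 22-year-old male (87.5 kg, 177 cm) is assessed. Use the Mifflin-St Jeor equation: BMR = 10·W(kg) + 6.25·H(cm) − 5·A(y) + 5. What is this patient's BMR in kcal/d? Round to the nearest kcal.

Mifflin-St Jeor (male): BMR = 10(87.5) + 6.25(177) − 5(22) + 5 = 875 + 1106.25 − 110 + 5 = 1876.25 kcal/day.

1876 kcal/d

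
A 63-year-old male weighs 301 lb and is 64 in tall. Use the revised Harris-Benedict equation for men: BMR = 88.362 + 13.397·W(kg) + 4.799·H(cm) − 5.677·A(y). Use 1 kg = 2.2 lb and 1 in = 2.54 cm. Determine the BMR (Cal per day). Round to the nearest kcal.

2344 Cal per day

Convert to metric: weight = 301 ÷ 2.2 = 136.8182 kg; height = 64 × 2.54 = 162.56 cm.
Harris-Benedict: BMR = 88.362 + 13.397(136.8182) + 4.799(162.56) − 5.677(63) = 2343.7896 kcal/day.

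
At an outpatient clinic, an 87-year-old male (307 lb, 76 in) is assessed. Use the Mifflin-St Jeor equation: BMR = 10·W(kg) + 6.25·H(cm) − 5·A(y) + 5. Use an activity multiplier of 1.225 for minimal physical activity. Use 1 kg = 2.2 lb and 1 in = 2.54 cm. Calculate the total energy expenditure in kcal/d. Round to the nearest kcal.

2661 kcal/d

Convert to metric: weight = 307 ÷ 2.2 = 139.5455 kg; height = 76 × 2.54 = 193.04 cm.
Mifflin-St Jeor (male): BMR = 10(139.5455) + 6.25(193.04) − 5(87) + 5 = 1395.4545 + 1206.5 − 435 + 5 = 2171.9545 kcal/day.
TEE = BMR × activity factor = 2171.9545 × 1.225 = 2660.6443 kcal/day.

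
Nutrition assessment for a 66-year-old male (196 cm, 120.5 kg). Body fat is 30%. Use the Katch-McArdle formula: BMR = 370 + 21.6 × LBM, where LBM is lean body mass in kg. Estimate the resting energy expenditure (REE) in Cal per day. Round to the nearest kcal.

LBM = 120.5 × (1 − 0.3) = 84.35 kg. Katch-McArdle: BMR = 370 + 21.6 × 84.35 = 2191.96 kcal/day.

2192 Cal per day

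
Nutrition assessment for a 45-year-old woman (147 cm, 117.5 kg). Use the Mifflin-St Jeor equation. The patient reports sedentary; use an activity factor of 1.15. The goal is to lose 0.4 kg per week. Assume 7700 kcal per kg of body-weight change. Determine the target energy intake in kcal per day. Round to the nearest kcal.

Mifflin-St Jeor (female): BMR = 10(117.5) + 6.25(147) − 5(45) − 161 = 1175 + 918.75 − 225 − 161 = 1707.75 kcal/day.
TEE = 1707.75 × 1.15 = 1963.9125 kcal/day.
Required daily deficit = 0.4 × 7700 ÷ 7 = 440 kcal/day.
Target intake = 1963.9125 − 440 = 1523.9125 kcal/day.

1524 kcal per day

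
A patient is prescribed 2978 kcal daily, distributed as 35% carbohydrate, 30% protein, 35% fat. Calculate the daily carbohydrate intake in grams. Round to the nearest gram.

261 g/day

Carbohydrate energy = 35% × 2978 = 1042.3 kcal.
At 4 kcal/g: 1042.3 ÷ 4 = 260.575 g.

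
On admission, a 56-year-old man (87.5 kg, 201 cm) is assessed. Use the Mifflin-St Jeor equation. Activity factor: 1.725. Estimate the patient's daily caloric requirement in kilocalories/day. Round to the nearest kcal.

3202 kilocalories/day

Mifflin-St Jeor (male): BMR = 10(87.5) + 6.25(201) − 5(56) + 5 = 875 + 1256.25 − 280 + 5 = 1856.25 kcal/day.
TEE = BMR × activity factor = 1856.25 × 1.725 = 3202.0313 kcal/day.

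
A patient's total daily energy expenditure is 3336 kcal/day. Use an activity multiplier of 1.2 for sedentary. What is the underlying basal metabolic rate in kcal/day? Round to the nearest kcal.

BMR = TEE ÷ activity factor = 3336 ÷ 1.2 = 2780 kcal/day.

2780 kcal/day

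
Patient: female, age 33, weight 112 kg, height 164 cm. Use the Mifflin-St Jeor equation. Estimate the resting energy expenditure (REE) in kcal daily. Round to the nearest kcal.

1819 kcal daily

Mifflin-St Jeor (female): BMR = 10(112) + 6.25(164) − 5(33) − 161 = 1120 + 1025 − 165 − 161 = 1819 kcal/day.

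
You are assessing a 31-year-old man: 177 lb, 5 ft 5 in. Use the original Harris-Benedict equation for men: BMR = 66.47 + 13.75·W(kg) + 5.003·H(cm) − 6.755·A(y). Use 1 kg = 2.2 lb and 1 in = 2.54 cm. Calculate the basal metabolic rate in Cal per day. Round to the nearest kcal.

Convert to metric: weight = 177 ÷ 2.2 = 80.4545 kg; height = (5×12 + 5) × 2.54 = 65 × 2.54 = 165.1 cm.
Harris-Benedict: BMR = 66.47 + 13.75(80.4545) + 5.003(165.1) − 6.755(31) = 1789.3103 kcal/day.

1789 Cal per day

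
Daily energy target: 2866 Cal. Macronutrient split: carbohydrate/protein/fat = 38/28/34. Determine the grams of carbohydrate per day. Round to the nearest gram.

Carbohydrate energy = 38% × 2866 = 1089.08 kcal.
At 4 kcal/g: 1089.08 ÷ 4 = 272.27 g.

272 g/day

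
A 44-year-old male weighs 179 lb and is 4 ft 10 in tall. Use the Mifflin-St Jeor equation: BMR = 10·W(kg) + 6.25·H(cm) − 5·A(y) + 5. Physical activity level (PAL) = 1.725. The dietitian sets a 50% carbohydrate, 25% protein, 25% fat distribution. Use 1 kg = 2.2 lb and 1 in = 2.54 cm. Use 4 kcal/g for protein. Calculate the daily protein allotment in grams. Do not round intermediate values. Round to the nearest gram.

Convert to metric: weight = 179 ÷ 2.2 = 81.3636 kg; height = (4×12 + 10) × 2.54 = 58 × 2.54 = 147.32 cm.
Mifflin-St Jeor (male): BMR = 10(81.3636) + 6.25(147.32) − 5(44) + 5 = 813.6364 + 920.75 − 220 + 5 = 1519.3864 kcal/day.
TEE = 1519.3864 × 1.725 = 2620.9415 kcal/day.
Protein energy = 25% × 2620.9415 = 655.2354 kcal.
Protein = 655.2354 ÷ 4 kcal/g = 163.8088 g.

164 g/day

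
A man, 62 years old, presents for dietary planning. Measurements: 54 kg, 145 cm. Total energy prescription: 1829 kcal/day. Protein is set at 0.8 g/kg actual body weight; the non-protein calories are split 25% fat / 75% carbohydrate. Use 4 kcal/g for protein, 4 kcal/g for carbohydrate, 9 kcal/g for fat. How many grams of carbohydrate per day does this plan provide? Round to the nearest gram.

311 g/day

Protein = 0.8 × 54 = 43.2 g → 43.2 × 4 = 172.8 kcal.
Non-protein calories = 1829 − 172.8 = 1656.2 kcal.
Fat: 25% × 1656.2 = 414.05 kcal; carbohydrate: 1242.15 kcal.
Carbohydrate: 1242.15 kcal ÷ 4 kcal/g = 310.5375 g.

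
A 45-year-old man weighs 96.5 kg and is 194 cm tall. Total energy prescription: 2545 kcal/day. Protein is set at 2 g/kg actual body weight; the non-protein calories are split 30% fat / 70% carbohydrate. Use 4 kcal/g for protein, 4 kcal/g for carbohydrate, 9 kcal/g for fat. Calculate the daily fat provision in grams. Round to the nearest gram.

59 g/day

Protein = 2 × 96.5 = 193 g → 193 × 4 = 772 kcal.
Non-protein calories = 2545 − 772 = 1773 kcal.
Fat: 30% × 1773 = 531.9 kcal; carbohydrate: 1241.1 kcal.
Fat: 531.9 kcal ÷ 9 kcal/g = 59.1 g.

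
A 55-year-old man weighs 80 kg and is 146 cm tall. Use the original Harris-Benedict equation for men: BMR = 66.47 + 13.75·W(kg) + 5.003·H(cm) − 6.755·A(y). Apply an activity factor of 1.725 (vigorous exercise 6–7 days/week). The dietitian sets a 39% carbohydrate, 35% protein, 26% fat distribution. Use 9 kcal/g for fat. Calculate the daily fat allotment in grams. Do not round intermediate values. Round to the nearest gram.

Harris-Benedict: BMR = 66.47 + 13.75(80) + 5.003(146) − 6.755(55) = 1525.383 kcal/day.
TEE = 1525.383 × 1.725 = 2631.2857 kcal/day.
Fat energy = 26% × 2631.2857 = 684.1343 kcal.
Fat = 684.1343 ÷ 9 kcal/g = 76.0149 g.

76 g/day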